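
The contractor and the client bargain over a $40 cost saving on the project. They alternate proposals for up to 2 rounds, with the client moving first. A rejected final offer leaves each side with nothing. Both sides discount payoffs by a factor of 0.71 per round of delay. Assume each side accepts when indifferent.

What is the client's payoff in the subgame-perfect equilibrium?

Round 2 (the contractor proposes): the client will accept anything ≥ 0, so the contractor offers 0 and keeps 40.
Round 1 (the client proposes): the contractor can get 40 next round, worth 0.71 × 40 = 28.4 now, so the client offers 28.4, keeping 11.6.

11.6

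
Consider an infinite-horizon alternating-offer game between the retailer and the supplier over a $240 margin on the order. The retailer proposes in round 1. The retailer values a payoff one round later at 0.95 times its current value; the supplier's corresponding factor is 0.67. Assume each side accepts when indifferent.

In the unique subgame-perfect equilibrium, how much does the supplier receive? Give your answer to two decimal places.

22.12

Let x be the retailer's share when the retailer proposes and y be the supplier's share when the supplier proposes.
The supplier accepts iff offered ≥ 0.67·y, so x = 240 − 0.67y. Symmetrically y = 240 − 0.95x.
Substituting: x = 240 − 0.67(240 − 0.95x), giving x(1 − 0.95·0.67) = 240(1 − 0.67).
So x = 240 × 0.33 / 0.3635 ≈ 217.8817, and the supplier receives 240 − x ≈ 22.1183.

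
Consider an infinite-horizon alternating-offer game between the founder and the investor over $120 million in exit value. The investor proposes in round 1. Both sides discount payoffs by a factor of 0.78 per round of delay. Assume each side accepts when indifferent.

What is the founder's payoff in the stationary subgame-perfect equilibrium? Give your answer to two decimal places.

Let x be the investor's share when the investor proposes and y be the founder's share when the founder proposes.
The founder accepts iff offered ≥ 0.78·y, so x = 120 − 0.78y. Symmetrically y = 120 − 0.78x.
Substituting: x = 120 − 0.78(120 − 0.78x), giving x(1 − 0.78·0.78) = 120(1 − 0.78).
So x = 120 × 0.22 / 0.3916 ≈ 67.4157, and the founder receives 120 − x ≈ 52.5843.

52.58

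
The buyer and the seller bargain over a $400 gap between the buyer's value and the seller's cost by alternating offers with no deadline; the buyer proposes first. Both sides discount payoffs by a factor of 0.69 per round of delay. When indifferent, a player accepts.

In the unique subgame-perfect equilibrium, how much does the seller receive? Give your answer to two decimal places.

Let x be the buyer's share when the buyer proposes and y be the seller's share when the seller proposes.
The seller accepts iff offered ≥ 0.69·y, so x = 400 − 0.69y. Symmetrically y = 400 − 0.69x.
Substituting: x = 400 − 0.69(400 − 0.69x), giving x(1 − 0.69·0.69) = 400(1 − 0.69).
So x = 400 × 0.31 / 0.5239 ≈ 236.6864, and the seller receives 400 − x ≈ 163.3136.

163.31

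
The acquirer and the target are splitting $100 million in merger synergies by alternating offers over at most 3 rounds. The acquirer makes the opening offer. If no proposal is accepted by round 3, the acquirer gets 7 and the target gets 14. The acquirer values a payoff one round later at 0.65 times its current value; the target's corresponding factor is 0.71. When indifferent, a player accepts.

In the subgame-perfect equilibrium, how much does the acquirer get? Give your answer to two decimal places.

68.69

By backward induction:
Round 3 (the acquirer proposes): the target gets 14 if talks fail, so the acquirer offers 14 and keeps 86.
Round 2 (the target proposes): the acquirer can get 86 next round, worth 0.65 × 86 = 55.9 now. The target offers 55.9 and keeps 100 − 55.9 = 44.1.
Round 1 (the acquirer proposes): the target can get 44.1 next round, worth 0.71 × 44.1 = 31.311 now. The acquirer offers 31.311 and keeps 100 − 31.311 = 68.689.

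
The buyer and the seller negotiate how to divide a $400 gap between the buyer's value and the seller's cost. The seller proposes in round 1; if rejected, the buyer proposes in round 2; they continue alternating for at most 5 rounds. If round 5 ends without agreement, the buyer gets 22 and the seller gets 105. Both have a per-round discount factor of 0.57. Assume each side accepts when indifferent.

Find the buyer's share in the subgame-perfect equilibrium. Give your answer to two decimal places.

132.22

Work backward from the last round.
Round 5 (the seller proposes): the buyer gets 22 if talks fail, so the seller offers 22 and keeps 378.
Round 4 (the buyer proposes): the seller can get 378 next round, worth 0.57 × 378 = 215.46 now; the buyer offers that and keeps 184.54.
Round 3 (the seller proposes): the buyer can get 184.54 next round, worth 0.57 × 184.54 = 105.1878 now; the seller offers that and keeps 294.8122.
Round 2 (the buyer proposes): the seller can get 294.8122 next round, worth 0.57 × 294.8122 = 168.042954 now. The buyer offers 168.042954 and keeps 400 − 168.042954 = 231.957046.
Round 1 (the seller proposes): the buyer can get 231.957046 next round, worth 0.57 × 231.957046 = 132.21551622 now, so the seller offers 132.21551622, keeping 267.78448378.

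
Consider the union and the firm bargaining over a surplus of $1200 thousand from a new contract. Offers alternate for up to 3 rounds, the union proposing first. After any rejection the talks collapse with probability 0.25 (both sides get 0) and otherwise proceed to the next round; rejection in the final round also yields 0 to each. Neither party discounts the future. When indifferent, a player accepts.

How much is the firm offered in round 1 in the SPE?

By backward induction:
Round 3 (the union proposes): rejection yields 0 for the firm; the union offers 0 and keeps 1200.
Round 2 (the firm proposes): rejecting gives the union an expected 0.75 × 1200 = 900, so the firm offers 900, keeping 300.
Round 1 (the union proposes): rejecting gives the firm an expected 0.75 × 300 = 225; the union offers that and keeps 975.

225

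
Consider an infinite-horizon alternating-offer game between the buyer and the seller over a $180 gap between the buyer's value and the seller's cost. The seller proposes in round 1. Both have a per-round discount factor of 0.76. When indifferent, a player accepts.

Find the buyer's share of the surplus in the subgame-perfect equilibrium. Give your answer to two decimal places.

Let x be the seller's share when the seller proposes and y be the buyer's share when the buyer proposes.
The buyer accepts iff offered ≥ 0.76·y, so x = 180 − 0.76y. Symmetrically y = 180 − 0.76x.
Substituting: x = 180 − 0.76(180 − 0.76x), giving x(1 − 0.76·0.76) = 180(1 − 0.76).
So x = 180 × 0.24 / 0.4224 ≈ 102.2727, and the buyer receives 180 − x ≈ 77.7273.

77.73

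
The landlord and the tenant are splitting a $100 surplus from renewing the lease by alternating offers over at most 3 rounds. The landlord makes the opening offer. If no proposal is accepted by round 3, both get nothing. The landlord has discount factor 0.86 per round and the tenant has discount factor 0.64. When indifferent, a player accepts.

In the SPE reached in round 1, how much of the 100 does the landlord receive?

Round 3 (the landlord proposes): the tenant will accept anything ≥ 0, so the landlord offers 0 and keeps 100.
Round 2 (the tenant proposes): the landlord can get 100 next round, worth 0.86 × 100 = 86 now. The tenant offers 86 and keeps 100 − 86 = 14.
Round 1 (the landlord proposes): the tenant can get 14 next round, worth 0.64 × 14 = 8.96 now; the landlord offers that and keeps 91.04.

91.04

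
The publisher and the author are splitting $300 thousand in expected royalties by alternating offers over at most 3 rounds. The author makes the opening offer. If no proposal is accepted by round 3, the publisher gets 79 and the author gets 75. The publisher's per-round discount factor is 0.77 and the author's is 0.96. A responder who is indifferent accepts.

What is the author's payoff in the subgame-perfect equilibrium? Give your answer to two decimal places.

232.36

By backward induction:
Round 3 (the author proposes): the publisher gets 79 if talks fail, so the author offers 79 and keeps 221.
Round 2 (the publisher proposes): the author can get 221 next round, worth 0.96 × 221 = 212.16 now; the publisher offers that and keeps 87.84.
Round 1 (the author proposes): the publisher can get 87.84 next round, worth 0.77 × 87.84 = 67.6368 now. The author offers 67.6368 and keeps 300 − 67.6368 = 232.3632.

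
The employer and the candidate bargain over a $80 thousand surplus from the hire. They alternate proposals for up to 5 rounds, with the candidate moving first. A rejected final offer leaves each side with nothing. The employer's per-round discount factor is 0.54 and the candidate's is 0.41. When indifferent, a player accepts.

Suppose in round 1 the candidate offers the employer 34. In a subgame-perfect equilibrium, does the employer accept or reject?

Round 5 (the candidate proposes): rejection yields 0 for the employer; the candidate offers 0 and keeps 80.
Round 4 (the employer proposes): the candidate can get 80 next round, worth 0.41 × 80 = 32.8 now; the employer offers that and keeps 47.2.
Round 3 (the candidate proposes): the employer can get 47.2 next round, worth 0.54 × 47.2 = 25.488 now, so the candidate offers 25.488, keeping 54.512.
Round 2 (the employer proposes): the candidate can get 54.512 next round, worth 0.41 × 54.512 = 22.34992 now; the employer offers that and keeps 57.65008.
So by rejecting in round 1, the employer gets 57.65008 next round, worth 0.54 × 57.65008 = 31.1310432 now.
Offer 34 ≥ 31.1310432, so the employer accepts.

Accept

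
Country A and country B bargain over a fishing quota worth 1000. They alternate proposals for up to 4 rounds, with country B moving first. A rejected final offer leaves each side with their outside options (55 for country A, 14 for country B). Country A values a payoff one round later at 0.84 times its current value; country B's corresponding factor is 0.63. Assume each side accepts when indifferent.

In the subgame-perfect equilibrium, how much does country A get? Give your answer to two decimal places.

749.10

Round 4 (country A proposes): country B gets 14 if talks fail, so country A offers 14 and keeps 986.
Round 3 (country B proposes): country A can get 986 next round, worth 0.84 × 986 = 828.24 now, so country B offers 828.24, keeping 171.76.
Round 2 (country A proposes): country B can get 171.76 next round, worth 0.63 × 171.76 = 108.2088 now; country A offers that and keeps 891.7912.
Round 1 (country B proposes): country A can get 891.7912 next round, worth 0.84 × 891.7912 = 749.104608 now; country B offers that and keeps 250.895392.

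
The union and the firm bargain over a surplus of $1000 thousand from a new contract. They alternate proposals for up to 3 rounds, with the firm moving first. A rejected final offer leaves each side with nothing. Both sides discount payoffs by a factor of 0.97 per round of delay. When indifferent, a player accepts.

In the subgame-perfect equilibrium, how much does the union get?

Round 3 (the firm proposes): the union will accept anything ≥ 0, so the firm offers 0 and keeps 1000.
Round 2 (the union proposes): the firm can get 1000 next round, worth 0.97 × 1000 = 970 now; the union offers that and keeps 30.
Round 1 (the firm proposes): the union can get 30 next round, worth 0.97 × 30 = 29.1 now. The firm offers 29.1 and keeps 1000 − 29.1 = 970.9.

29.1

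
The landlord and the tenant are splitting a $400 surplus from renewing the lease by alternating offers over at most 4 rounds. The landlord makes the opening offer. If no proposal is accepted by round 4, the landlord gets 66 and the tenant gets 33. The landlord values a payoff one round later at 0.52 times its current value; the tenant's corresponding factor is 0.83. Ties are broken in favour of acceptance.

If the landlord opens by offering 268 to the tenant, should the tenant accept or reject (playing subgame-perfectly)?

Reject

Work out the tenant's continuation value if the offer is rejected.
Round 4 (the tenant proposes): the landlord gets 66 if talks fail, so the tenant offers 66 and keeps 334.
Round 3 (the landlord proposes): the tenant can get 334 next round, worth 0.83 × 334 = 277.22 now; the landlord offers that and keeps 122.78.
Round 2 (the tenant proposes): the landlord can get 122.78 next round, worth 0.52 × 122.78 = 63.8456 now; the tenant offers that and keeps 336.1544.
So by rejecting in round 1, the tenant gets 336.1544 next round, worth 0.83 × 336.1544 = 279.008152 now.
Offer 268 < 279.008152, so the tenant rejects.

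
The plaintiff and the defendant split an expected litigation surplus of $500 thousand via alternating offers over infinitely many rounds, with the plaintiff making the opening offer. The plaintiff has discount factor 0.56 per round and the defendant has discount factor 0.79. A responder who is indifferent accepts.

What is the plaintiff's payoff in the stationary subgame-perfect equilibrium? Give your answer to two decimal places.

Let x be the plaintiff's share when the plaintiff proposes and y be the defendant's share when the defendant proposes.
The defendant accepts iff offered ≥ 0.79·y, so x = 500 − 0.79y. Symmetrically y = 500 − 0.56x.
Substituting: x = 500 − 0.79(500 − 0.56x), giving x(1 − 0.56·0.79) = 500(1 − 0.79).
So x = 500 × 0.21 / 0.5576 ≈ 188.3070, and the defendant receives 500 − x ≈ 311.6930.

188.31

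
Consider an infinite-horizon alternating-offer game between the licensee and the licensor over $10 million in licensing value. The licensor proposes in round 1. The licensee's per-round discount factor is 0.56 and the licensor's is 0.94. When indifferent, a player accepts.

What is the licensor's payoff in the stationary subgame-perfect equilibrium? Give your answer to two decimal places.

9.29

In a stationary SPE each proposer offers the other exactly their discounted continuation value.
If the licensor keeps x when proposing and the licensee keeps y when proposing, then x = 10 − 0.56y and y = 10 − 0.94x.
Solving: x = 10(1 − 0.56) / (1 − 0.94·0.56) = 4.4 / 0.4736 ≈ 9.2905.
The licensee gets 10 − 9.2905 ≈ 0.7095.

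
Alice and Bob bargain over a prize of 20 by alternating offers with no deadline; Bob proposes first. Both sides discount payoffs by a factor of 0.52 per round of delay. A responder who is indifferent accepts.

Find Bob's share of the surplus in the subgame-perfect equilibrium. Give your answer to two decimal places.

13.16

When Bob proposes, Alice accepts any offer worth at least 0.52 times what Alice would get by proposing next round; and vice versa.
This gives x = 20 − 0.52y and y = 20 − 0.52x, where x and y are each side's share when it proposes.
Hence (1 − 0.52·0.52)x = 20(1 − 0.52), i.e. 0.7296·x = 9.6.
x ≈ 13.1579; Alice's share is 20 − x ≈ 6.8421.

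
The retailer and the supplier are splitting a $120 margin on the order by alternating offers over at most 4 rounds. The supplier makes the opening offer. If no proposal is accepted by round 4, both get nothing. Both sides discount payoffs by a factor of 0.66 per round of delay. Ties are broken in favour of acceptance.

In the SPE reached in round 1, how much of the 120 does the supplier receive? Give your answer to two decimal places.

Round 4 (the retailer proposes): the supplier will accept anything ≥ 0, so the retailer offers 0 and keeps 120.
Round 3 (the supplier proposes): the retailer can get 120 next round, worth 0.66 × 120 = 79.2 now. The supplier offers 79.2 and keeps 120 − 79.2 = 40.8.
Round 2 (the retailer proposes): the supplier can get 40.8 next round, worth 0.66 × 40.8 = 26.928 now; the retailer offers that and keeps 93.072.
Round 1 (the supplier proposes): the retailer can get 93.072 next round, worth 0.66 × 93.072 = 61.42752 now, so the supplier offers 61.42752, keeping 58.57248.

58.57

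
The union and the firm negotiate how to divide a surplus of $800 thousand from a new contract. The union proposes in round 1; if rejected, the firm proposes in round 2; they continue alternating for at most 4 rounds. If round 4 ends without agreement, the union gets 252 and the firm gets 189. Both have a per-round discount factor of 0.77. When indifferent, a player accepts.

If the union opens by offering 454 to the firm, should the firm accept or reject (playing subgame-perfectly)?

Accept

Round 4 (the firm proposes): the union gets 252 if talks fail, so the firm offers 252 and keeps 548.
Round 3 (the union proposes): the firm can get 548 next round, worth 0.77 × 548 = 421.96 now, so the union offers 421.96, keeping 378.04.
Round 2 (the firm proposes): the union can get 378.04 next round, worth 0.77 × 378.04 = 291.0908 now; the firm offers that and keeps 508.9092.
So by rejecting in round 1, the firm gets 508.9092 next round, worth 0.77 × 508.9092 = 391.860084 now.
Offer 454 ≥ 391.860084, so the firm accepts.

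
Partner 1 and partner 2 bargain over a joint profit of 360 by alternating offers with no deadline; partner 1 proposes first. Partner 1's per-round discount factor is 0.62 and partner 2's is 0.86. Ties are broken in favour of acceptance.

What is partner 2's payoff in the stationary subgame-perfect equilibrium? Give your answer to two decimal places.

252.03

In a stationary SPE each proposer offers the other exactly their discounted continuation value.
If partner 1 keeps x when proposing and partner 2 keeps y when proposing, then x = 360 − 0.86y and y = 360 − 0.62x.
Solving: x = 360(1 − 0.86) / (1 − 0.62·0.86) = 50.4 / 0.4668 ≈ 107.9692.
Partner 2 gets 360 − 107.9692 ≈ 252.0308.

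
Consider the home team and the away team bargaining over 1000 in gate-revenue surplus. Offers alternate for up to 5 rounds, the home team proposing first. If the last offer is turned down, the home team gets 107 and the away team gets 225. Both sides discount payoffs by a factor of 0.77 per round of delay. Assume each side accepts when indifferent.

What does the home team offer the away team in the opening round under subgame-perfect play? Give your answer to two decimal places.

361.20

Round 5 (the home team proposes): the away team gets 225 if talks fail, so the home team offers 225 and keeps 775.
Round 4 (the away team proposes): the home team can get 775 next round, worth 0.77 × 775 = 596.75 now, so the away team offers 596.75, keeping 403.25.
Round 3 (the home team proposes): the away team can get 403.25 next round, worth 0.77 × 403.25 = 310.5025 now; the home team offers that and keeps 689.4975.
Round 2 (the away team proposes): the home team can get 689.4975 next round, worth 0.77 × 689.4975 = 530.913075 now; the away team offers that and keeps 469.086925.
Round 1 (the home team proposes): the away team can get 469.086925 next round, worth 0.77 × 469.086925 = 361.19693225 now, so the home team offers 361.19693225, keeping 638.80306775.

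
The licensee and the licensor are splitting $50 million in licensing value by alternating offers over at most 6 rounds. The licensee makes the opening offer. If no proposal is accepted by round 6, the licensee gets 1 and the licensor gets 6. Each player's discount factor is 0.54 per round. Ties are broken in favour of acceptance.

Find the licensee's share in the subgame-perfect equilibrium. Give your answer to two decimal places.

Round 6 (the licensor proposes): the licensee gets 1 if talks fail, so the licensor offers 1 and keeps 49.
Round 5 (the licensee proposes): the licensor can get 49 next round, worth 0.54 × 49 = 26.46 now. The licensee offers 26.46 and keeps 50 − 26.46 = 23.54.
Round 4 (the licensor proposes): the licensee can get 23.54 next round, worth 0.54 × 23.54 = 12.7116 now; the licensor offers that and keeps 37.2884.
Round 3 (the licensee proposes): the licensor can get 37.2884 next round, worth 0.54 × 37.2884 = 20.135736 now; the licensee offers that and keeps 29.864264.
Round 2 (the licensor proposes): the licensee can get 29.864264 next round, worth 0.54 × 29.864264 = 16.12670256 now. The licensor offers 16.12670256 and keeps 50 − 16.12670256 = 33.87329744.
Round 1 (the licensee proposes): the licensor can get 33.87329744 next round, worth 0.54 × 33.87329744 = 18.2915806176 now, so the licensee offers 18.2915806176, keeping 31.7084193824.

31.71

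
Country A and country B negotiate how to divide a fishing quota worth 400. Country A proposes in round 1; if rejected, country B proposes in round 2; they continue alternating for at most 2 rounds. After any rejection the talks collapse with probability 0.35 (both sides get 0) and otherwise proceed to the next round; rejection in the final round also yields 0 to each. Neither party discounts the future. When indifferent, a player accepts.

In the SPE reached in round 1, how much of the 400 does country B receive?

260

Round 2 (country B proposes): country A will accept anything ≥ 0, so country B offers 0 and keeps 400.
Round 1 (country A proposes): rejecting gives country B an expected 0.65 × 400 = 260. Country A offers 260 and keeps 400 − 260 = 140.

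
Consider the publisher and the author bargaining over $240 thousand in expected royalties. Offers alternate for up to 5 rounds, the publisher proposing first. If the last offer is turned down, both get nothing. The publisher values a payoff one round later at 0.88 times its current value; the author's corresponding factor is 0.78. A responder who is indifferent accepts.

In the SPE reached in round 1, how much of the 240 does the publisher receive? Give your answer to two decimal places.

Round 5 (the publisher proposes): the author will accept anything ≥ 0, so the publisher offers 0 and keeps 240.
Round 4 (the author proposes): the publisher can get 240 next round, worth 0.88 × 240 = 211.2 now, so the author offers 211.2, keeping 28.8.
Round 3 (the publisher proposes): the author can get 28.8 next round, worth 0.78 × 28.8 = 22.464 now; the publisher offers that and keeps 217.536.
Round 2 (the author proposes): the publisher can get 217.536 next round, worth 0.88 × 217.536 = 191.43168 now, so the author offers 191.43168, keeping 48.56832.
Round 1 (the publisher proposes): the author can get 48.56832 next round, worth 0.78 × 48.56832 = 37.8832896 now, so the publisher offers 37.8832896, keeping 202.1167104.

202.12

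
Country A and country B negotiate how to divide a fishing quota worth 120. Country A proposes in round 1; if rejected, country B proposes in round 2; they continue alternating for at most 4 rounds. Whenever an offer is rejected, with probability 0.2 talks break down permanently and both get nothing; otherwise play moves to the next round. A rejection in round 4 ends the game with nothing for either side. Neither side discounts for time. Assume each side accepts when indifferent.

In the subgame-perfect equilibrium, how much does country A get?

39.36

By backward induction:
Round 4 (country B proposes): country A will accept anything ≥ 0, so country B offers 0 and keeps 120.
Round 3 (country A proposes): rejecting gives country B an expected 0.8 × 120 = 96. Country A offers 96 and keeps 120 − 96 = 24.
Round 2 (country B proposes): rejecting gives country A an expected 0.8 × 24 = 19.2; country B offers that and keeps 100.8.
Round 1 (country A proposes): rejecting gives country B an expected 0.8 × 100.8 = 80.64; country A offers that and keeps 39.36.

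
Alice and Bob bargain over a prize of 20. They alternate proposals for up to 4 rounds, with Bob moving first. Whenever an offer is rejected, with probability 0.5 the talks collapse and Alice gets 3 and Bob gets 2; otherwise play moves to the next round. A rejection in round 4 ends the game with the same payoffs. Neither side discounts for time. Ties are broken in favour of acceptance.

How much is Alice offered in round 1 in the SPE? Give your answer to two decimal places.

8.63

By backward induction:
Round 4 (Alice proposes): Bob gets 2 if talks fail, so Alice offers 2 and keeps 18.
Round 3 (Bob proposes): rejecting gives Alice an expected 0.5 × 18 + 0.5 × 3 = 10.5, so Bob offers 10.5, keeping 9.5.
Round 2 (Alice proposes): rejecting gives Bob an expected 0.5 × 9.5 + 0.5 × 2 = 5.75; Alice offers that and keeps 14.25.
Round 1 (Bob proposes): rejecting gives Alice an expected 0.5 × 14.25 + 0.5 × 3 = 8.625. Bob offers 8.625 and keeps 20 − 8.625 = 11.375.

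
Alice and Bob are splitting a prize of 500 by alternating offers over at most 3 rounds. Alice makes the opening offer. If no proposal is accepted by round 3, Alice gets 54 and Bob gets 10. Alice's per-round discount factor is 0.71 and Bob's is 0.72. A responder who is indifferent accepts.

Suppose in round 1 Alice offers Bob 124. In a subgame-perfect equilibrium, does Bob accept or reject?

Work out Bob's continuation value if the offer is rejected.
Round 3 (Alice proposes): Bob gets 10 if talks fail, so Alice offers 10 and keeps 490.
Round 2 (Bob proposes): Alice can get 490 next round, worth 0.71 × 490 = 347.9 now, so Bob offers 347.9, keeping 152.1.
So by rejecting in round 1, Bob gets 152.1 next round, worth 0.72 × 152.1 = 109.512 now.
Offer 124 ≥ 109.512, so Bob accepts.

Accept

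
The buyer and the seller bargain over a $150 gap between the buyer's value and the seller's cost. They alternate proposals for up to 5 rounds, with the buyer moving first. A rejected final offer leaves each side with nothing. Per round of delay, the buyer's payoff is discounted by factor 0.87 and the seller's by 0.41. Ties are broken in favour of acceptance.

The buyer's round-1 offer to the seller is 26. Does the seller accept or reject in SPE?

Work out the seller's continuation value if the offer is rejected.
Round 5 (the buyer proposes): the seller will accept anything ≥ 0, so the buyer offers 0 and keeps 150.
Round 4 (the seller proposes): the buyer can get 150 next round, worth 0.87 × 150 = 130.5 now; the seller offers that and keeps 19.5.
Round 3 (the buyer proposes): the seller can get 19.5 next round, worth 0.41 × 19.5 = 7.995 now; the buyer offers that and keeps 142.005.
Round 2 (the seller proposes): the buyer can get 142.005 next round, worth 0.87 × 142.005 = 123.54435 now; the seller offers that and keeps 26.45565.
So by rejecting in round 1, the seller gets 26.45565 next round, worth 0.41 × 26.45565 = 10.8468165 now.
Offer 26 ≥ 10.8468165, so the seller accepts.

Accept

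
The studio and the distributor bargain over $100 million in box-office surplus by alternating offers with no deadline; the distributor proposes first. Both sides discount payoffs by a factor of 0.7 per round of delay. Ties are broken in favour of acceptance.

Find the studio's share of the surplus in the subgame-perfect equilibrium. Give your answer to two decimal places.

Let x be the distributor's share when the distributor proposes and y be the studio's share when the studio proposes.
The studio accepts iff offered ≥ 0.7·y, so x = 100 − 0.7y. Symmetrically y = 100 − 0.7x.
Substituting: x = 100 − 0.7(100 − 0.7x), giving x(1 − 0.7·0.7) = 100(1 − 0.7).
So x = 100 × 0.3 / 0.51 ≈ 58.8235, and the studio receives 100 − x ≈ 41.1765.

41.18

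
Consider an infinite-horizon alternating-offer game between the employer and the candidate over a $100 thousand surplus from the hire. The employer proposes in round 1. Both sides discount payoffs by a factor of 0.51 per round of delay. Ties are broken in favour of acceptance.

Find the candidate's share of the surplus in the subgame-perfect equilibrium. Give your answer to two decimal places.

In a stationary SPE each proposer offers the other exactly their discounted continuation value.
If the employer keeps x when proposing and the candidate keeps y when proposing, then x = 100 − 0.51y and y = 100 − 0.51x.
Solving: x = 100(1 − 0.51) / (1 − 0.51·0.51) = 49 / 0.7399 ≈ 66.2252.
The candidate gets 100 − 66.2252 ≈ 33.7748.

33.77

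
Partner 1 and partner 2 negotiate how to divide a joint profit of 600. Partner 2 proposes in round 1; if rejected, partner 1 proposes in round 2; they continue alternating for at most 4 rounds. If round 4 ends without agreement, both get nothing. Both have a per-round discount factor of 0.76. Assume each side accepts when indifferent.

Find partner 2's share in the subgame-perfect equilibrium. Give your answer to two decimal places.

227.17

Round 4 (partner 1 proposes): rejection yields 0 for partner 2; partner 1 offers 0 and keeps 600.
Round 3 (partner 2 proposes): partner 1 can get 600 next round, worth 0.76 × 600 = 456 now. Partner 2 offers 456 and keeps 600 − 456 = 144.
Round 2 (partner 1 proposes): partner 2 can get 144 next round, worth 0.76 × 144 = 109.44 now; partner 1 offers that and keeps 490.56.
Round 1 (partner 2 proposes): partner 1 can get 490.56 next round, worth 0.76 × 490.56 = 372.8256 now. Partner 2 offers 372.8256 and keeps 600 − 372.8256 = 227.1744.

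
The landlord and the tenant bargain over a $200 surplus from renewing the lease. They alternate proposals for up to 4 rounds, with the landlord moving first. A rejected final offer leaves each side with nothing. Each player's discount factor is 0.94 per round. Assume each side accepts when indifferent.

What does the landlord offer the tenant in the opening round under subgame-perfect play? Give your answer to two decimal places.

177.40

Round 4 (the tenant proposes): rejection yields 0 for the landlord; the tenant offers 0 and keeps 200.
Round 3 (the landlord proposes): the tenant can get 200 next round, worth 0.94 × 200 = 188 now. The landlord offers 188 and keeps 200 − 188 = 12.
Round 2 (the tenant proposes): the landlord can get 12 next round, worth 0.94 × 12 = 11.28 now. The tenant offers 11.28 and keeps 200 − 11.28 = 188.72.
Round 1 (the landlord proposes): the tenant can get 188.72 next round, worth 0.94 × 188.72 = 177.3968 now; the landlord offers that and keeps 22.6032.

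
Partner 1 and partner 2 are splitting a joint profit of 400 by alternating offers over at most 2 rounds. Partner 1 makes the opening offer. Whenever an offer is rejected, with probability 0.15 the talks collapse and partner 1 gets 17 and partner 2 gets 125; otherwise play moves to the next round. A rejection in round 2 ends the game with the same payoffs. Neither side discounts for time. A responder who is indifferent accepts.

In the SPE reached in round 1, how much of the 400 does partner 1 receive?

By backward induction:
Round 2 (partner 2 proposes): partner 1 gets 17 if talks fail, so partner 2 offers 17 and keeps 383.
Round 1 (partner 1 proposes): rejecting gives partner 2 an expected 0.85 × 383 + 0.15 × 125 = 344.3; partner 1 offers that and keeps 55.7.

55.7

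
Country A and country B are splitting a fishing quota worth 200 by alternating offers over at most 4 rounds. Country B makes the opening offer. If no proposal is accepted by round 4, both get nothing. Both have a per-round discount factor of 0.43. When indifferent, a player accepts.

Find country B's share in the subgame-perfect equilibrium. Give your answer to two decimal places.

Work backward from the last round.
Round 4 (country A proposes): rejection yields 0 for country B; country A offers 0 and keeps 200.
Round 3 (country B proposes): country A can get 200 next round, worth 0.43 × 200 = 86 now. Country B offers 86 and keeps 200 − 86 = 114.
Round 2 (country A proposes): country B can get 114 next round, worth 0.43 × 114 = 49.02 now, so country A offers 49.02, keeping 150.98.
Round 1 (country B proposes): country A can get 150.98 next round, worth 0.43 × 150.98 = 64.9214 now. Country B offers 64.9214 and keeps 200 − 64.9214 = 135.0786.

135.08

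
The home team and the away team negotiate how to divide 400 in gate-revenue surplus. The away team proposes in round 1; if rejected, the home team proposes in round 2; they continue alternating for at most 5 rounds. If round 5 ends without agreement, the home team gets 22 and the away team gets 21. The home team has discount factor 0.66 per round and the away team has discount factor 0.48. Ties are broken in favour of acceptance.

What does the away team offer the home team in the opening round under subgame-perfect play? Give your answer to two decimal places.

182.98

Round 5 (the away team proposes): the home team gets 22 if talks fail, so the away team offers 22 and keeps 378.
Round 4 (the home team proposes): the away team can get 378 next round, worth 0.48 × 378 = 181.44 now, so the home team offers 181.44, keeping 218.56.
Round 3 (the away team proposes): the home team can get 218.56 next round, worth 0.66 × 218.56 = 144.2496 now, so the away team offers 144.2496, keeping 255.7504.
Round 2 (the home team proposes): the away team can get 255.7504 next round, worth 0.48 × 255.7504 = 122.760192 now. The home team offers 122.760192 and keeps 400 − 122.760192 = 277.239808.
Round 1 (the away team proposes): the home team can get 277.239808 next round, worth 0.66 × 277.239808 = 182.97827328 now. The away team offers 182.97827328 and keeps 400 − 182.97827328 = 217.02172672.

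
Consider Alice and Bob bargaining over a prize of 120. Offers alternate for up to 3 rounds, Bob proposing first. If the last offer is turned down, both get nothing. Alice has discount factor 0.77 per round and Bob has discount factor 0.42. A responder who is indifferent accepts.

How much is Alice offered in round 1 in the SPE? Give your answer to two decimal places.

Round 3 (Bob proposes): rejection yields 0 for Alice; Bob offers 0 and keeps 120.
Round 2 (Alice proposes): Bob can get 120 next round, worth 0.42 × 120 = 50.4 now. Alice offers 50.4 and keeps 120 − 50.4 = 69.6.
Round 1 (Bob proposes): Alice can get 69.6 next round, worth 0.77 × 69.6 = 53.592 now, so Bob offers 53.592, keeping 66.408.

53.59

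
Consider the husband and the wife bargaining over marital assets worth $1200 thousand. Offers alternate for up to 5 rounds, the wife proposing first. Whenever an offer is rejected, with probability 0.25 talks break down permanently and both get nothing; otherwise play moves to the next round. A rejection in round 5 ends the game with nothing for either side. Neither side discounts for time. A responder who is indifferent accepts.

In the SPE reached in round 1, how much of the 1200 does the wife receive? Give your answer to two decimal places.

848.44

Round 5 (the wife proposes): the husband will accept anything ≥ 0, so the wife offers 0 and keeps 1200.
Round 4 (the husband proposes): rejecting gives the wife an expected 0.75 × 1200 = 900; the husband offers that and keeps 300.
Round 3 (the wife proposes): rejecting gives the husband an expected 0.75 × 300 = 225, so the wife offers 225, keeping 975.
Round 2 (the husband proposes): rejecting gives the wife an expected 0.75 × 975 = 731.25. The husband offers 731.25 and keeps 1200 − 731.25 = 468.75.
Round 1 (the wife proposes): rejecting gives the husband an expected 0.75 × 468.75 = 351.5625. The wife offers 351.5625 and keeps 1200 − 351.5625 = 848.4375.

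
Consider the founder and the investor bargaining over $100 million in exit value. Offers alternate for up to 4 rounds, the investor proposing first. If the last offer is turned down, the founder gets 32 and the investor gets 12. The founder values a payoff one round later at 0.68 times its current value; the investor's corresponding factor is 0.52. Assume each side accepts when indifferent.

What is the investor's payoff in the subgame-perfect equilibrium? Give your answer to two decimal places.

Round 4 (the founder proposes): the investor gets 12 if talks fail, so the founder offers 12 and keeps 88.
Round 3 (the investor proposes): the founder can get 88 next round, worth 0.68 × 88 = 59.84 now; the investor offers that and keeps 40.16.
Round 2 (the founder proposes): the investor can get 40.16 next round, worth 0.52 × 40.16 = 20.8832 now, so the founder offers 20.8832, keeping 79.1168.
Round 1 (the investor proposes): the founder can get 79.1168 next round, worth 0.68 × 79.1168 = 53.799424 now. The investor offers 53.799424 and keeps 100 − 53.799424 = 46.200576.

46.20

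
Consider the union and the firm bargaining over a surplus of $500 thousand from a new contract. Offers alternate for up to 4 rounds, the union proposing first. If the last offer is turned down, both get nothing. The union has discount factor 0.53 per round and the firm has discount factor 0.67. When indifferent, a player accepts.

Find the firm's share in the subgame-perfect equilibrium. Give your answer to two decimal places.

By backward induction:
Round 4 (the firm proposes): the union will accept anything ≥ 0, so the firm offers 0 and keeps 500.
Round 3 (the union proposes): the firm can get 500 next round, worth 0.67 × 500 = 335 now; the union offers that and keeps 165.
Round 2 (the firm proposes): the union can get 165 next round, worth 0.53 × 165 = 87.45 now, so the firm offers 87.45, keeping 412.55.
Round 1 (the union proposes): the firm can get 412.55 next round, worth 0.67 × 412.55 = 276.4085 now. The union offers 276.4085 and keeps 500 − 276.4085 = 223.5915.

276.41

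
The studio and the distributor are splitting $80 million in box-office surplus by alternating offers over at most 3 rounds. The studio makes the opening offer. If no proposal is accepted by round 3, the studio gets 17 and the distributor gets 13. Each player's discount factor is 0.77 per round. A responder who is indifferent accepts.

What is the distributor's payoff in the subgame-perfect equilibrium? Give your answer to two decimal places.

Round 3 (the studio proposes): the distributor gets 13 if talks fail, so the studio offers 13 and keeps 67.
Round 2 (the distributor proposes): the studio can get 67 next round, worth 0.77 × 67 = 51.59 now; the distributor offers that and keeps 28.41.
Round 1 (the studio proposes): the distributor can get 28.41 next round, worth 0.77 × 28.41 = 21.8757 now; the studio offers that and keeps 58.1243.

21.88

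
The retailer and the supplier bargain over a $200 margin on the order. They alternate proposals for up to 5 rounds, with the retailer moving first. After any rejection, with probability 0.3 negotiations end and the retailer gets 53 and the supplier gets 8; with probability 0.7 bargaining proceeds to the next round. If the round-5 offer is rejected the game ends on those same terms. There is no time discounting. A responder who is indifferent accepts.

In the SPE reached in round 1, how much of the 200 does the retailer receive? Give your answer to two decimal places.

148.51

By backward induction:
Round 5 (the retailer proposes): the supplier gets 8 if talks fail, so the retailer offers 8 and keeps 192.
Round 4 (the supplier proposes): rejecting gives the retailer an expected 0.7 × 192 + 0.3 × 53 = 150.3, so the supplier offers 150.3, keeping 49.7.
Round 3 (the retailer proposes): rejecting gives the supplier an expected 0.7 × 49.7 + 0.3 × 8 = 37.19, so the retailer offers 37.19, keeping 162.81.
Round 2 (the supplier proposes): rejecting gives the retailer an expected 0.7 × 162.81 + 0.3 × 53 = 129.867, so the supplier offers 129.867, keeping 70.133.
Round 1 (the retailer proposes): rejecting gives the supplier an expected 0.7 × 70.133 + 0.3 × 8 = 51.4931, so the retailer offers 51.4931, keeping 148.5069.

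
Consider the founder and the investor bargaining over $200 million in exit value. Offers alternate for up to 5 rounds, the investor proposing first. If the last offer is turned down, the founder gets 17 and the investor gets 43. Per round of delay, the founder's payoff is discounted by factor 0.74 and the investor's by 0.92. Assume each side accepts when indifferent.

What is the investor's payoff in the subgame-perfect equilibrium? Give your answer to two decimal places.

172.22

Work backward from the last round.
Round 5 (the investor proposes): the founder gets 17 if talks fail, so the investor offers 17 and keeps 183.
Round 4 (the founder proposes): the investor can get 183 next round, worth 0.92 × 183 = 168.36 now. The founder offers 168.36 and keeps 200 − 168.36 = 31.64.
Round 3 (the investor proposes): the founder can get 31.64 next round, worth 0.74 × 31.64 = 23.4136 now, so the investor offers 23.4136, keeping 176.5864.
Round 2 (the founder proposes): the investor can get 176.5864 next round, worth 0.92 × 176.5864 = 162.459488 now. The founder offers 162.459488 and keeps 200 − 162.459488 = 37.540512.
Round 1 (the investor proposes): the founder can get 37.540512 next round, worth 0.74 × 37.540512 = 27.77997888 now, so the investor offers 27.77997888, keeping 172.22002112.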